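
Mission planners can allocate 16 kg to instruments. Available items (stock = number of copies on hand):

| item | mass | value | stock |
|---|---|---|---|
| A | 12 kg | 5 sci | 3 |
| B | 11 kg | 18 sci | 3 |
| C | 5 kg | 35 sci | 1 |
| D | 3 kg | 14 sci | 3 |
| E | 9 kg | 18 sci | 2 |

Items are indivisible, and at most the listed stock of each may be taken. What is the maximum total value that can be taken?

Best selections within mass 16 and stock limits:
- 1×C + 3×D: mass 14, value 77
- 1×C + 2×D: mass 11, value 63
Best: 77 sci.

77 sci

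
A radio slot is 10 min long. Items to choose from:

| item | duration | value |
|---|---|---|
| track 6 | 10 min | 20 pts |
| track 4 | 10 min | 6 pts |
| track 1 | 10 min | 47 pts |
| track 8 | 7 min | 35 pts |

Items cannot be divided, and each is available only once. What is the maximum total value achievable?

47 pts

This is a 0/1 knapsack; check combinations near the capacity.
- track 1: duration 10, value 47
- track 8: duration 7, value 35
- track 6: duration 10, value 20
- track 4: duration 10, value 6
Best: 47 pts.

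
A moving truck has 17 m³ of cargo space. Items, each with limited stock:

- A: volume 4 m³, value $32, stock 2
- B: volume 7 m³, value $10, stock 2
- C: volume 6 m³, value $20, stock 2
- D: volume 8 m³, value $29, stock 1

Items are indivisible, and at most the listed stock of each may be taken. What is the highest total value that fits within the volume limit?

Top feasible selections:
- 2×A + 1×D: volume 16, value 93
- 2×A + 1×C: volume 14, value 84
- 2×A + 1×B: volume 15, value 74
- 1×A + 2×C: volume 16, value 72
Best: $93.

$93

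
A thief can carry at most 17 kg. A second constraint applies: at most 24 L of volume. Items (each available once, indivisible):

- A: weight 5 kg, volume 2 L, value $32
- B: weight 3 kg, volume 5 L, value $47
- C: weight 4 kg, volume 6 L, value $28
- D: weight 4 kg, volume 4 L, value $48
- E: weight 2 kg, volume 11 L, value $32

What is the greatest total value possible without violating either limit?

Feasible sets respecting both limits:
- A+B+D+E: weight 14, volume 22, value 159
- A+B+C+D: weight 16, volume 17, value 155
- A+C+D+E: weight 15, volume 23, value 140
Best: $159.

$159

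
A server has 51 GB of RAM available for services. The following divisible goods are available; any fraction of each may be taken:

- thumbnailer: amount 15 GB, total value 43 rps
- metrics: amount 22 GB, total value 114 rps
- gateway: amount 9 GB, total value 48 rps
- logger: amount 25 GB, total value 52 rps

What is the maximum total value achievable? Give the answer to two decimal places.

Take in order of value per unit:
- gateway (48/9 per unit): all 9 → value 48, running total 48.00
- metrics (114/22 per unit): all 22 → value 114, running total 162.00
- thumbnailer (43/15 per unit): all 15 → value 43, running total 205.00
- logger (52/25 per unit): 5 of 25 → value 5×52/25 = 10.4000, running total 215.40
Total 215.40.

215.40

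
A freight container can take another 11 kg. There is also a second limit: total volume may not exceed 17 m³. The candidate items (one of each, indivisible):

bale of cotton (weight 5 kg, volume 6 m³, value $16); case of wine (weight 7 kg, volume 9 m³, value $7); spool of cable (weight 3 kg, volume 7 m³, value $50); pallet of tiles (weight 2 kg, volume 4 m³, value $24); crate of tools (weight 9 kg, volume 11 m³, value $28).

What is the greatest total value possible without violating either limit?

$90

Feasible sets respecting both limits:
- bale of cotton+spool of cable+pallet of tiles: weight 10, volume 17, value 90
- spool of cable+pallet of tiles: weight 5, volume 11, value 74
- bale of cotton+spool of cable: weight 8, volume 13, value 66
Best: $90.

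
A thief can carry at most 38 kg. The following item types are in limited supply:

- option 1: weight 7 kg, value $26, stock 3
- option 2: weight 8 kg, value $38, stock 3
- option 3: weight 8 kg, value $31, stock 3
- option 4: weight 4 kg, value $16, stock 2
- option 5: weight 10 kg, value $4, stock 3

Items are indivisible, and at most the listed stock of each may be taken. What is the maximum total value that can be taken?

Best selections within weight 38 and stock limits:
- 2×option 1 + 3×option 2: weight 38, value 166
- 3×option 2 + 1×option 3 + 1×option 4: weight 36, value 161
- 2×option 1 + 2×option 2 + 2×option 4: weight 38, value 160
- 2×option 1 + 2×option 2 + 1×option 3: weight 38, value 159
Best: $166.

$166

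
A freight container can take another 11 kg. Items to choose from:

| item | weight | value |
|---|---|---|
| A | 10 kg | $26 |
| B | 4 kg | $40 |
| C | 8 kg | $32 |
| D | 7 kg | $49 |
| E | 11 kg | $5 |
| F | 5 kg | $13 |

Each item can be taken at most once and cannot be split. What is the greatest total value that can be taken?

$89

Check high-value combinations within 11 kg:
- B+D: weight 4+7=11, value 40+49=89
- B+F: weight 4+5=9, value 40+13=53
- D: weight 7, value 49
- B: weight 4, value 40
Best: $89.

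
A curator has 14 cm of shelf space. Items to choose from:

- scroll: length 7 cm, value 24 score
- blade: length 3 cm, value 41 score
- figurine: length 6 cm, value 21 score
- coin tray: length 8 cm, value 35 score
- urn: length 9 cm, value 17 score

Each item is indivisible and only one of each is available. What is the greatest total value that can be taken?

76 score

This is a 0/1 knapsack; check combinations near the capacity.
- blade+coin tray: length 3+8=11, value 41+35=76
- scroll+blade: length 7+3=10, value 24+41=65
- blade+figurine: length 3+6=9, value 41+21=62
- blade+urn: length 3+9=12, value 41+17=58
Best: 76 score.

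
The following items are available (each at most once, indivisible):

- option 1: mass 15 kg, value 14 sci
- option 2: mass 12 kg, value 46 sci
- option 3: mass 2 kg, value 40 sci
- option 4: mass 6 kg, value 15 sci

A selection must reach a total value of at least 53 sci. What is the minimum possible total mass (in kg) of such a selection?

Subsets with value ≥ 53, sorted by total mass:
- option 3+option 4: mass 8, value 55
- option 2+option 3: mass 14, value 86
Minimum mass: 8 kg.

8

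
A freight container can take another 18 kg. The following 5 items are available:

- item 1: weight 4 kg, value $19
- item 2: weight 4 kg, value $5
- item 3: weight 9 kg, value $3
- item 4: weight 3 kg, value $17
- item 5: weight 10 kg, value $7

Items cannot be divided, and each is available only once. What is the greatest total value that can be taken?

Check high-value combinations within 18 kg:
- item 1+item 4+item 5: weight 4+3+10=17, value 19+17+7=43
- item 1+item 2+item 4: weight 4+4+3=11, value 19+5+17=41
- item 1+item 3+item 4: weight 4+9+3=16, value 19+3+17=39
- item 1+item 4: weight 4+3=7, value 19+17=36
Best: $43.

$43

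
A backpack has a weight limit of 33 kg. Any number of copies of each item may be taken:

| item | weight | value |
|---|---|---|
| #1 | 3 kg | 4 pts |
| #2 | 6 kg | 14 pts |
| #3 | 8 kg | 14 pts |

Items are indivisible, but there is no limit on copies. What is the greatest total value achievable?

74 pts

Best value-per-unit is #2 at 14/6; filling with it alone gives 5×14 = 70.
Optimal mix: 1×#1 + 5×#2 → weight 33, value 74.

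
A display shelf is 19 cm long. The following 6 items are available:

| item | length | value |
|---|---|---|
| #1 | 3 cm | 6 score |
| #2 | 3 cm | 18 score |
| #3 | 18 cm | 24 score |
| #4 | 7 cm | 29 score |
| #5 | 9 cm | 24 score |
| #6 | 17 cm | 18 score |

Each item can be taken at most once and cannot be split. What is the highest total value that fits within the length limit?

71 score

This is a 0/1 knapsack; check combinations near the capacity.
- #2+#4+#5: length 3+7+9=19, value 18+29+24=71
- #1+#4+#5: length 3+7+9=19, value 6+29+24=59
- #1+#2+#4: length 3+3+7=13, value 6+18+29=53
- #4+#5: length 7+9=16, value 29+24=53
Best: 71 score.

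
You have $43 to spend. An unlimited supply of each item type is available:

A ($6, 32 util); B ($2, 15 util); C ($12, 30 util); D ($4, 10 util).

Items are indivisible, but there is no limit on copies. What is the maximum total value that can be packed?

315 util

Best value-per-unit is B at 15/2, and filling with it alone uses cost 21×2=42. No mix of the others beats 21×15 = 315.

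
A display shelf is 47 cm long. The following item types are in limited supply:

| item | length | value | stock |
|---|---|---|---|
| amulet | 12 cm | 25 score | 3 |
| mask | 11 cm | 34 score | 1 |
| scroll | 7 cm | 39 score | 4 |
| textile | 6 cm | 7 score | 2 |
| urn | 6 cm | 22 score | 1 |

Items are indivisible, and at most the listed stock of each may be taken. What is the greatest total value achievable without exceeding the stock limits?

Top feasible selections:
- 1×mask + 4×scroll + 1×urn: length 45, value 212
- 1×amulet + 4×scroll + 1×urn: length 46, value 203
Best: 212 score.

212 score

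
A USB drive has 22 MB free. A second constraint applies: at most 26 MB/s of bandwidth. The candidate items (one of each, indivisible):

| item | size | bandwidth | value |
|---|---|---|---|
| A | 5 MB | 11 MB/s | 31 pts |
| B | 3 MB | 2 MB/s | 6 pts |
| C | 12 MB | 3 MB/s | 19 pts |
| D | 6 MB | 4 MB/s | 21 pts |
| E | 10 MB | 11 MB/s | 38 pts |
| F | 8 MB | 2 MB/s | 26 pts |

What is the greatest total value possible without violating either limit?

Feasible sets respecting both limits:
- A+D+E: size 21, bandwidth 26, value 90
- A+B+D+F: size 22, bandwidth 19, value 84
- A+D+F: size 19, bandwidth 17, value 78
- A+B+E: size 18, bandwidth 24, value 75
Best: 90 pts.

90 pts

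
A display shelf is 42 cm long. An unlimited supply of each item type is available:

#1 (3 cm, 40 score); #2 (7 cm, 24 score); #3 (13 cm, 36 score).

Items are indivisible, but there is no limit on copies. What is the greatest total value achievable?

560 score

Best value-per-unit is #1 at 40/3, and filling with it alone uses length 14×3=42. No mix of the others beats 14×40 = 560.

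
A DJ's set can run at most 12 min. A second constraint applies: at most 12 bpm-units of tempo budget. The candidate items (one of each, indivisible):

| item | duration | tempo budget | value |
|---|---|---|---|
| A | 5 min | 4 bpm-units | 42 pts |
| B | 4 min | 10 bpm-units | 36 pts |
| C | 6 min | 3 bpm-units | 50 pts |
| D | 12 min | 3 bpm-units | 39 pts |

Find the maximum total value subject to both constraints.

92 pts

Feasible sets respecting both limits:
- A+C: duration 11, tempo budget 7, value 92
- C: duration 6, tempo budget 3, value 50
- A: duration 5, tempo budget 4, value 42
Best: 92 pts.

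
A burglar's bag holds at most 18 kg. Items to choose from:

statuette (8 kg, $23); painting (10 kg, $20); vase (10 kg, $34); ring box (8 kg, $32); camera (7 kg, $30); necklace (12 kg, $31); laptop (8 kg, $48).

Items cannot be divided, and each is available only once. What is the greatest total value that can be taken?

Check high-value combinations within 18 kg:
- vase+laptop: weight 10+8=18, value 34+48=82
- ring box+laptop: weight 8+8=16, value 32+48=80
- camera+laptop: weight 7+8=15, value 30+48=78
- statuette+laptop: weight 8+8=16, value 23+48=71
Best: $82.

$82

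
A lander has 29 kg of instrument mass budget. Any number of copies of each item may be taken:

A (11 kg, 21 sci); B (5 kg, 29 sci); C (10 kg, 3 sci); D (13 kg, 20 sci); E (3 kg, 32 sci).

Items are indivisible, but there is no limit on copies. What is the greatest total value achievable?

288 sci

Best value-per-unit is E at 32/3, and filling with it alone uses mass 9×3=27. No mix of the others beats 9×32 = 288.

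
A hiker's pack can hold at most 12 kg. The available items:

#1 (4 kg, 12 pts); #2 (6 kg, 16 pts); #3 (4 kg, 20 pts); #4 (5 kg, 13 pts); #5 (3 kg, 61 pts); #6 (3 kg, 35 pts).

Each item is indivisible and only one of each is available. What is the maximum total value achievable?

This is a 0/1 knapsack; check combinations near the capacity.
- #3+#5+#6: weight 4+3+3=10, value 20+61+35=116
- #2+#5+#6: weight 6+3+3=12, value 16+61+35=112
- #4+#5+#6: weight 5+3+3=11, value 13+61+35=109
Best: 116 pts.

116 pts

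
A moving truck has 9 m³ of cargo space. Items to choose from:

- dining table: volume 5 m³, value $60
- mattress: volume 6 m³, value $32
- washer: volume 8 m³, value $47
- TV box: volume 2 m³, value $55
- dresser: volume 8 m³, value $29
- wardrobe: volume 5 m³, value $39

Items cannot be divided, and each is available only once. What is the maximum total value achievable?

Check high-value combinations within 9 m³:
- dining table+TV box: volume 5+2=7, value 60+55=115
- TV box+wardrobe: volume 2+5=7, value 55+39=94
- mattress+TV box: volume 6+2=8, value 32+55=87
- dining table: volume 5, value 60
- TV box: volume 2, value 55
Best: $115.

$115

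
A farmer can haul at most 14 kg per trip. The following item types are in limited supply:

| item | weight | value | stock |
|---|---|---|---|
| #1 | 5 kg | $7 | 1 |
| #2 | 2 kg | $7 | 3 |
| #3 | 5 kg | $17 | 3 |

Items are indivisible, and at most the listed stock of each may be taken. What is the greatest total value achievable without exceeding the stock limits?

Top feasible selections:
- 2×#2 + 2×#3: weight 14, value 48
- 1×#2 + 2×#3: weight 12, value 41
Best: $48.

$48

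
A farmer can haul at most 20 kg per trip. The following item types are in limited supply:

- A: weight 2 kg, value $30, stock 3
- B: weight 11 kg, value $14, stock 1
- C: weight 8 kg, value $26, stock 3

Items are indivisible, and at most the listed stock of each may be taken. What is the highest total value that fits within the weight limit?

Best selections within weight 20 and stock limits:
- 3×A + 1×C: weight 14, value 116
- 2×A + 2×C: weight 20, value 112
Best: $116.

$116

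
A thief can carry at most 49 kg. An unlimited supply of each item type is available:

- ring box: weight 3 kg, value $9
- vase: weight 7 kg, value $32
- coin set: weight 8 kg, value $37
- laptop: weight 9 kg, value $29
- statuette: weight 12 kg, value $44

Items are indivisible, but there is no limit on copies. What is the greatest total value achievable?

Best value-per-unit is coin set at 37/8; filling with it alone gives 6×37 = 222.
Optimal mix: 7×vase → weight 49, value 224.

$224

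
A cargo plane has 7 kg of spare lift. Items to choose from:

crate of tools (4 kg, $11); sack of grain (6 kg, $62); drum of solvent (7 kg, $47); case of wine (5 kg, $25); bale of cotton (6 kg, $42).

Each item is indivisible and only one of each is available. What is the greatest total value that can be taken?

Check high-value combinations within 7 kg:
- sack of grain: weight 6, value 62
- drum of solvent: weight 7, value 47
- bale of cotton: weight 6, value 42
- case of wine: weight 5, value 25
- crate of tools: weight 4, value 11
Best: $62.

$62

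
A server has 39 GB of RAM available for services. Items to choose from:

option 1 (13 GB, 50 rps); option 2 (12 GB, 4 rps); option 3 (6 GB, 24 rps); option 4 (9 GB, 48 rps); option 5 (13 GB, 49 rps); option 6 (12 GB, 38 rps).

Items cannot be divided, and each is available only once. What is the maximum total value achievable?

147 rps

Check high-value combinations within 39 GB:
- option 1+option 4+option 5: memory 13+9+13=35, value 50+48+49=147
- option 1+option 5+option 6: memory 13+13+12=38, value 50+49+38=137
- option 1+option 4+option 6: memory 13+9+12=34, value 50+48+38=136
- option 4+option 5+option 6: memory 9+13+12=34, value 48+49+38=135
Best: 147 rps.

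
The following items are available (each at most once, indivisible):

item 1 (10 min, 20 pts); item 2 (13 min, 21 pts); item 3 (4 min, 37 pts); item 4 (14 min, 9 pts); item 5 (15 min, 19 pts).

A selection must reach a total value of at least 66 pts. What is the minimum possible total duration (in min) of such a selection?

Subsets with value ≥ 66, sorted by total duration:
- item 1+item 2+item 3: duration 27, value 78
- item 1+item 3+item 4: duration 28, value 66
- item 1+item 3+item 5: duration 29, value 76
- item 2+item 3+item 4: duration 31, value 67
Minimum duration: 27 min.

27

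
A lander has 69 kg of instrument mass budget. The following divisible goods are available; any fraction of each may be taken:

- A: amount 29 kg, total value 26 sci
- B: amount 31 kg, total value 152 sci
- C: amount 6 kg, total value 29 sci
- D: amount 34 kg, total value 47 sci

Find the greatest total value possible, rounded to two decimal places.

Take in order of value per unit:
- B (152/31 per unit): all 31 → value 152, running total 152.00
- C (29/6 per unit): all 6 → value 29, running total 181.00
- D (47/34 per unit): 32 of 34 → value 32×47/34 = 44.2353, running total 225.24
Total 225.24.

225.24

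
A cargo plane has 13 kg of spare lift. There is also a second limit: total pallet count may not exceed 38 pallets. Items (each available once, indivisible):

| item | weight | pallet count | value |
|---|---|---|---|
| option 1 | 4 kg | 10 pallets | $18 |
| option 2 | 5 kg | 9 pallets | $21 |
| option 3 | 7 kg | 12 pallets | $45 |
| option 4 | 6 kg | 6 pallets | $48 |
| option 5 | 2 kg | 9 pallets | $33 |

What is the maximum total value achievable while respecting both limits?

$102

Feasible sets respecting both limits:
- option 2+option 4+option 5: weight 13, pallet count 24, value 102
- option 1+option 4+option 5: weight 12, pallet count 25, value 99
- option 1+option 3+option 5: weight 13, pallet count 31, value 96
Best: $102.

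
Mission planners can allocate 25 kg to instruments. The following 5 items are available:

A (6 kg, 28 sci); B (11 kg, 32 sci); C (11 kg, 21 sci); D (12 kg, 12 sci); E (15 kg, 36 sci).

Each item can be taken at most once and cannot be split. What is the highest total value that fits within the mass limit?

Check high-value combinations within 25 kg:
- A+E: mass 6+15=21, value 28+36=64
- A+B: mass 6+11=17, value 28+32=60
- B+C: mass 11+11=22, value 32+21=53
- A+C: mass 6+11=17, value 28+21=49
Best: 64 sci.

64 sci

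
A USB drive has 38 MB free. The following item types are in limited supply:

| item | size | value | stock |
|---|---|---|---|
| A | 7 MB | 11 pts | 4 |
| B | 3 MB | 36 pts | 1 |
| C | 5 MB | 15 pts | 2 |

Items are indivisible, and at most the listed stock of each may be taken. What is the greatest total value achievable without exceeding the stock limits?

Best selections within size 38 and stock limits:
- 3×A + 1×B + 2×C: size 34, value 99
- 4×A + 1×B + 1×C: size 36, value 95
- 2×A + 1×B + 2×C: size 27, value 88
- 3×A + 1×B + 1×C: size 29, value 84
Best: 99 pts.

99 pts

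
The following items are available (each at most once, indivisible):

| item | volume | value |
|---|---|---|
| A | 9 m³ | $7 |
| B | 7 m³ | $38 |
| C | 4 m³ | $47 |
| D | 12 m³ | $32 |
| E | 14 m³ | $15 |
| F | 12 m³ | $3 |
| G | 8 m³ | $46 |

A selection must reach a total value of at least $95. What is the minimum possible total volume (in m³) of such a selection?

19

Subsets with value ≥ 95, sorted by total volume:
- B+C+G: volume 19, value 131
- A+C+G: volume 21, value 100
- B+C+D: volume 23, value 117
Minimum volume: 19 m³.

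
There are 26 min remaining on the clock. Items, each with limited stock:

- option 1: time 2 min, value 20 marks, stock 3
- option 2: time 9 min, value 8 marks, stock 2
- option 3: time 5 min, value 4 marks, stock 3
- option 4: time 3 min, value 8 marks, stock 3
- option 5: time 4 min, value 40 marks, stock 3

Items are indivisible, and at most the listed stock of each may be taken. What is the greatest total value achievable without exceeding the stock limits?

196 marks

Top feasible selections:
- 3×option 1 + 2×option 4 + 3×option 5: time 24, value 196
- 3×option 1 + 1×option 3 + 1×option 4 + 3×option 5: time 26, value 192
- 3×option 1 + 1×option 4 + 3×option 5: time 21, value 188
- 3×option 1 + 1×option 3 + 3×option 5: time 23, value 184
Best: 196 marks.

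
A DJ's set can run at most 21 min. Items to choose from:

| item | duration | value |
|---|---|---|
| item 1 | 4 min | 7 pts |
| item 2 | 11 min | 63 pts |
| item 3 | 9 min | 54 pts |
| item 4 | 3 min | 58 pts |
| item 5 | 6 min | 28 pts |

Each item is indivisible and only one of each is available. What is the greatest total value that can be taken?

149 pts

Check high-value combinations within 21 min:
- item 2+item 4+item 5: duration 11+3+6=20, value 63+58+28=149
- item 3+item 4+item 5: duration 9+3+6=18, value 54+58+28=140
- item 1+item 2+item 4: duration 4+11+3=18, value 7+63+58=128
- item 2+item 4: duration 11+3=14, value 63+58=121
- item 1+item 3+item 4: duration 4+9+3=16, value 7+54+58=119
Best: 149 pts.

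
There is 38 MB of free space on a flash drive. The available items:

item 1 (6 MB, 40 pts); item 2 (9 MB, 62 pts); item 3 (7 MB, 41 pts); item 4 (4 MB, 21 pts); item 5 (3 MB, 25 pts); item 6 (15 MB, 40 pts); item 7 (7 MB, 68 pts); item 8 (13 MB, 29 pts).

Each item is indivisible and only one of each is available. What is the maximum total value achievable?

Check high-value combinations within 38 MB:
- item 1+item 2+item 3+item 4+item 5+item 7: size 6+9+7+4+3+7=36, value 40+62+41+21+25+68=257
- item 1+item 2+item 3+item 5+item 7: size 6+9+7+3+7=32, value 40+62+41+25+68=236
- item 1+item 2+item 3+item 4+item 7: size 6+9+7+4+7=33, value 40+62+41+21+68=232
Best: 257 pts.

257 pts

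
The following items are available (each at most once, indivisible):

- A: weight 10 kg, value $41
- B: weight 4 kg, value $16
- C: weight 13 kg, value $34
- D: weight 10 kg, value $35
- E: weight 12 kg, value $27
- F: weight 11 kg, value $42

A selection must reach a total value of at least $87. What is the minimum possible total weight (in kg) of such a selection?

Subsets with value ≥ 87, sorted by total weight:
- A+B+D: weight 24, value 92
- A+B+F: weight 25, value 99
- B+D+F: weight 25, value 93
- A+B+C: weight 27, value 91
Minimum weight: 24 kg.

24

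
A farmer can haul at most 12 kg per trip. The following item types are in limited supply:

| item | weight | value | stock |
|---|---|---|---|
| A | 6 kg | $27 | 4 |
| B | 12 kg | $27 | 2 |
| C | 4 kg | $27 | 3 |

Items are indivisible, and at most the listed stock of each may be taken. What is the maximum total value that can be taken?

Top feasible selections:
- 3×C: weight 12, value 81
- 2×C: weight 8, value 54
- 1×A + 1×C: weight 10, value 54
Best: $81.

$81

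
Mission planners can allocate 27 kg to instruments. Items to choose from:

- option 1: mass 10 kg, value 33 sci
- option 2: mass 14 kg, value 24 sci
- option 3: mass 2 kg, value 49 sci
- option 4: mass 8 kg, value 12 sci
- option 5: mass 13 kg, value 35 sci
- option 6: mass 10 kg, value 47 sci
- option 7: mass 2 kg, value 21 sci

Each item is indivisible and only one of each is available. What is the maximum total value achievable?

Check high-value combinations within 27 kg:
- option 3+option 5+option 6+option 7: mass 2+13+10+2=27, value 49+35+47+21=152
- option 1+option 3+option 6+option 7: mass 10+2+10+2=24, value 33+49+47+21=150
- option 1+option 3+option 5+option 7: mass 10+2+13+2=27, value 33+49+35+21=138
- option 3+option 5+option 6: mass 2+13+10=25, value 49+35+47=131
- option 1+option 3+option 6: mass 10+2+10=22, value 33+49+47=129
Best: 152 sci.

152 sci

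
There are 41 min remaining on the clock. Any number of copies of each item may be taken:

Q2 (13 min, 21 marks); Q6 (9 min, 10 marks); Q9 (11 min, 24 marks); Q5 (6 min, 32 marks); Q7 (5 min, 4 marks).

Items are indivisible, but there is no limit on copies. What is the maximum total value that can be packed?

Best value-per-unit is Q5 at 32/6; filling with it alone gives 6×32 = 192.
Optimal mix: 6×Q5 + 1×Q7 → time 41, value 196.

196 marks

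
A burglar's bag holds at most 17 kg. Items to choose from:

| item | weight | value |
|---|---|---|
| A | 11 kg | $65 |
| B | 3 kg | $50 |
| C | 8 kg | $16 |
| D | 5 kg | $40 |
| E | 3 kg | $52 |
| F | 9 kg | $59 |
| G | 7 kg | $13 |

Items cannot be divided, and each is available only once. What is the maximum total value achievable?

$167

Check high-value combinations within 17 kg:
- A+B+E: weight 11+3+3=17, value 65+50+52=167
- B+E+F: weight 3+3+9=15, value 50+52+59=161
- D+E+F: weight 5+3+9=17, value 40+52+59=151
- B+D+F: weight 3+5+9=17, value 50+40+59=149
- B+D+E: weight 3+5+3=11, value 50+40+52=142
Best: $167.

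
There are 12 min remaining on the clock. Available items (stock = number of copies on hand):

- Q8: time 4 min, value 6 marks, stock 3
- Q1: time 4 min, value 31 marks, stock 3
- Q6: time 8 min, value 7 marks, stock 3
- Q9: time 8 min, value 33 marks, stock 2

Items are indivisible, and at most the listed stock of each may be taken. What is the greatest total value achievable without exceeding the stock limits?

93 marks

Best selections within time 12 and stock limits:
- 3×Q1: time 12, value 93
- 1×Q8 + 2×Q1: time 12, value 68
- 1×Q1 + 1×Q9: time 12, value 64
Best: 93 marks.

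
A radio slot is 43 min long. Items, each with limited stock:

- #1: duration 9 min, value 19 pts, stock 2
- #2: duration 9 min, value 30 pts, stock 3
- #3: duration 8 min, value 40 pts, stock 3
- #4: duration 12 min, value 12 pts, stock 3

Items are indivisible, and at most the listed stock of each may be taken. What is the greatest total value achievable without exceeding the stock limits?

Top feasible selections:
- 2×#2 + 3×#3: duration 42, value 180
- 3×#2 + 2×#3: duration 43, value 170
Best: 180 pts.

180 pts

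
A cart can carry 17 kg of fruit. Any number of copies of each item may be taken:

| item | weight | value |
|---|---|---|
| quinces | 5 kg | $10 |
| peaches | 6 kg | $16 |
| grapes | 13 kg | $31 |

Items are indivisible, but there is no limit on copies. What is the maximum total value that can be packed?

$42

Best value-per-unit is peaches at 16/6; filling with it alone gives 2×16 = 32.
Optimal mix: 1×quinces + 2×peaches → weight 17, value 42.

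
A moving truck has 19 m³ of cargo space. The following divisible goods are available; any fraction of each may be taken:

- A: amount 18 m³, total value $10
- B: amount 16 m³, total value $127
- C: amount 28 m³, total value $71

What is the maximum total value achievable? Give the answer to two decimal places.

Take in order of value per unit:
- B (127/16 per unit): all 16 → value 127, running total 127.00
- C (71/28 per unit): 3 of 28 → value 3×71/28 = 7.6071, running total 134.61
Total 134.61.

134.61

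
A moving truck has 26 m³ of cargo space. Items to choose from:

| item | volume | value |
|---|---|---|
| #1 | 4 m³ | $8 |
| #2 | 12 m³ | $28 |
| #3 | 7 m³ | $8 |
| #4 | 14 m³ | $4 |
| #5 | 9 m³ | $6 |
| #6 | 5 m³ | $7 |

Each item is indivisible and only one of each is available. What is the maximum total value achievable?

This is a 0/1 knapsack; check combinations near the capacity.
- #1+#2+#3: volume 4+12+7=23, value 8+28+8=44
- #1+#2+#6: volume 4+12+5=21, value 8+28+7=43
- #2+#3+#6: volume 12+7+5=24, value 28+8+7=43
- #1+#2+#5: volume 4+12+9=25, value 8+28+6=42
Best: $44.

$44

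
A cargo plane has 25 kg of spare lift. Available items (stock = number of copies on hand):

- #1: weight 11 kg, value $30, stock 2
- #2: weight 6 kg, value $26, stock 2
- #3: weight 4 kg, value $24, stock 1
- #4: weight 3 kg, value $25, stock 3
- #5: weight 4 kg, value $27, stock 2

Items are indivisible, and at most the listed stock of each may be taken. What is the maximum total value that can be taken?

Best selections within weight 25 and stock limits:
- 1×#2 + 3×#4 + 2×#5: weight 23, value 155
- 1×#2 + 1×#3 + 2×#4 + 2×#5: weight 24, value 154
Best: $155.

$155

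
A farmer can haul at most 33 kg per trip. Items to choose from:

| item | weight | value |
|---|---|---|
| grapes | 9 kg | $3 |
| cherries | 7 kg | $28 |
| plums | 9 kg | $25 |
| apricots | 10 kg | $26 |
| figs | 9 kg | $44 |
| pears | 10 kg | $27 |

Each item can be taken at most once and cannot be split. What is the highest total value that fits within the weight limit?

Check high-value combinations within 33 kg:
- cherries+figs+pears: weight 7+9+10=26, value 28+44+27=99
- cherries+apricots+figs: weight 7+10+9=26, value 28+26+44=98
- cherries+plums+figs: weight 7+9+9=25, value 28+25+44=97
- apricots+figs+pears: weight 10+9+10=29, value 26+44+27=97
Best: $99.

$99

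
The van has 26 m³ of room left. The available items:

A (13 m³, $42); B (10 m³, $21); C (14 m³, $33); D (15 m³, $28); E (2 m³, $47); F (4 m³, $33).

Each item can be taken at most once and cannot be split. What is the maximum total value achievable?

$122

Check high-value combinations within 26 m³:
- A+E+F: volume 13+2+4=19, value 42+47+33=122
- C+E+F: volume 14+2+4=20, value 33+47+33=113
- A+B+E: volume 13+10+2=25, value 42+21+47=110
- D+E+F: volume 15+2+4=21, value 28+47+33=108
- B+E+F: volume 10+2+4=16, value 21+47+33=101
Best: $122.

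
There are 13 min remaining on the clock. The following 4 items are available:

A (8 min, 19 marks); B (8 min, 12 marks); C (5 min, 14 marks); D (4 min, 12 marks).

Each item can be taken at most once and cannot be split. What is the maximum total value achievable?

Check high-value combinations within 13 min:
- A+C: time 8+5=13, value 19+14=33
- A+D: time 8+4=12, value 19+12=31
- C+D: time 5+4=9, value 14+12=26
Best: 33 marks.

33 marks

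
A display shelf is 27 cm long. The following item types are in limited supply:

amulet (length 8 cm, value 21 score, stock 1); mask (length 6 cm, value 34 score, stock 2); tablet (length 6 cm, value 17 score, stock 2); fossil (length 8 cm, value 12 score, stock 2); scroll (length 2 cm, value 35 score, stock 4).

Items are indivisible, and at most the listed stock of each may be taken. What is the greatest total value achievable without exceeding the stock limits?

Best selections within length 27 and stock limits:
- 2×mask + 1×tablet + 4×scroll: length 26, value 225
- 2×mask + 4×scroll: length 20, value 208
Best: 225 score.

225 score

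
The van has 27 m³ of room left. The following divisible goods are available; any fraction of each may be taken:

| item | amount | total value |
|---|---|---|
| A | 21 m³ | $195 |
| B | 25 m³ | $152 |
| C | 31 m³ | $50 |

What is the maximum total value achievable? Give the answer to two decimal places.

231.48

Take in order of value per unit:
- A (195/21 per unit): all 21 → value 195, running total 195.00
- B (152/25 per unit): 6 of 25 → value 6×152/25 = 36.4800, running total 231.48
Total 231.48.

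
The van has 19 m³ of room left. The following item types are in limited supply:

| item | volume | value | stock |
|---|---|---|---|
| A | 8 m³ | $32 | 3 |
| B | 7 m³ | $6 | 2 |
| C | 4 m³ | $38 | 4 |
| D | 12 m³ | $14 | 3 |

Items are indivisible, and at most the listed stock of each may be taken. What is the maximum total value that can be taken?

Top feasible selections:
- 4×C: volume 16, value 152
- 1×B + 3×C: volume 19, value 120
- 3×C: volume 12, value 114
- 1×A + 2×C: volume 16, value 108
Best: $152.

$152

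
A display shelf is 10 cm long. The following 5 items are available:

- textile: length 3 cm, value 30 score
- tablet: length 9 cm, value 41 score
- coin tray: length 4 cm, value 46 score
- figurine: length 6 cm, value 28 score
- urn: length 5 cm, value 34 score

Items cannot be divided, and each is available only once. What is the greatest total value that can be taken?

80 score

Check high-value combinations within 10 cm:
- coin tray+urn: length 4+5=9, value 46+34=80
- textile+coin tray: length 3+4=7, value 30+46=76
- coin tray+figurine: length 4+6=10, value 46+28=74
- textile+urn: length 3+5=8, value 30+34=64
Best: 80 score.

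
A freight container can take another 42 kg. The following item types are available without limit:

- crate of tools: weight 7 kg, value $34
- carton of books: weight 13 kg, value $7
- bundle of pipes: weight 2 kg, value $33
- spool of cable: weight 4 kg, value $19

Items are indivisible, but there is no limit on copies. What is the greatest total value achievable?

Best value-per-unit is bundle of pipes at 33/2, and filling with it alone uses weight 21×2=42. No mix of the others beats 21×33 = 693.

$693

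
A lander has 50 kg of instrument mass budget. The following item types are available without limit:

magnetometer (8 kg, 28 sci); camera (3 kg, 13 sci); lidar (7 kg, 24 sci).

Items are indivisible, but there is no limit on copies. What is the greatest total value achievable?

210 sci

Best value-per-unit is camera at 13/3; filling with it alone gives 16×13 = 208.
Optimal mix: 1×magnetometer + 14×camera → mass 50, value 210.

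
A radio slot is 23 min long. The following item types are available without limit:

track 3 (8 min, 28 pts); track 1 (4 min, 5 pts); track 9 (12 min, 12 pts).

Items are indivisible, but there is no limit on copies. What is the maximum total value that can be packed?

61 pts

Best value-per-unit is track 3 at 28/8; filling with it alone gives 2×28 = 56.
Optimal mix: 2×track 3 + 1×track 1 → duration 20, value 61.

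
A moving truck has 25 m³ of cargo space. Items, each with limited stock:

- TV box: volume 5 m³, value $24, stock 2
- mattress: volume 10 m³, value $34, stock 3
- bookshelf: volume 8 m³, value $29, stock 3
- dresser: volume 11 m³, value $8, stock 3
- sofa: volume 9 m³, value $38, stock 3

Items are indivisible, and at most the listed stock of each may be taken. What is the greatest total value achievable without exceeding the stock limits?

$100

Top feasible selections:
- 1×TV box + 2×sofa: volume 23, value 100
- 1×TV box + 1×mattress + 1×sofa: volume 24, value 96
- 2×bookshelf + 1×sofa: volume 25, value 96
Best: $100.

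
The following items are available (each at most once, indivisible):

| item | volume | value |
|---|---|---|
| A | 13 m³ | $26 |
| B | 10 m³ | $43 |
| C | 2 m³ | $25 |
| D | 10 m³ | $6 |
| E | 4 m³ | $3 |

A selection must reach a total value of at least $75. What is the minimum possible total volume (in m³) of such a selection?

25

Subsets with value ≥ 75, sorted by total volume:
- A+B+C: volume 25, value 94
- B+C+D+E: volume 26, value 77
Minimum volume: 25 m³.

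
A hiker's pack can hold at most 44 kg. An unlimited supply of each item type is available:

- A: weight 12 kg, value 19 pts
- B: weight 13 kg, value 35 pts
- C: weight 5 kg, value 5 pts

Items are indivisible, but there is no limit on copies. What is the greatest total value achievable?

110 pts

Best value-per-unit is B at 35/13; filling with it alone gives 3×35 = 105.
Optimal mix: 3×B + 1×C → weight 44, value 110.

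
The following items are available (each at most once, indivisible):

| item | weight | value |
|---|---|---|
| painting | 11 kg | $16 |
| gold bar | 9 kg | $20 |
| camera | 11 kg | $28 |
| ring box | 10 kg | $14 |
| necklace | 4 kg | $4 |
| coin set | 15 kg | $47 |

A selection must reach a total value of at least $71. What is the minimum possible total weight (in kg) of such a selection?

26

Subsets with value ≥ 71, sorted by total weight:
- camera+coin set: weight 26, value 75
- gold bar+necklace+coin set: weight 28, value 71
- camera+necklace+coin set: weight 30, value 79
- gold bar+ring box+coin set: weight 34, value 81
Minimum weight: 26 kg.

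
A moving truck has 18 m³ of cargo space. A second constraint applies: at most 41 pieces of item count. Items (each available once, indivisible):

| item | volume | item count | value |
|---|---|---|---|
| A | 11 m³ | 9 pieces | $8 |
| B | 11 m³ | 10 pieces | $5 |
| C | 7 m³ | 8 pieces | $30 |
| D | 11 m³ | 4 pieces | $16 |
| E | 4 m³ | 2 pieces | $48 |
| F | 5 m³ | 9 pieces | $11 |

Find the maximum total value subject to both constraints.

$89

Feasible sets respecting both limits:
- C+E+F: volume 16, item count 19, value 89
- C+E: volume 11, item count 10, value 78
- D+E: volume 15, item count 6, value 64
- E+F: volume 9, item count 11, value 59
Best: $89.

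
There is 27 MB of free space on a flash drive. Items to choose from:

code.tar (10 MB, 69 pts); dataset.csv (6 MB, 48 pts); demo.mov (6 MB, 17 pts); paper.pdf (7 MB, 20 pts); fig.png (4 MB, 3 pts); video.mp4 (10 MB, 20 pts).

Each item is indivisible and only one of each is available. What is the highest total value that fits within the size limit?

140 pts

This is a 0/1 knapsack; check combinations near the capacity.
- code.tar+dataset.csv+paper.pdf+fig.png: size 10+6+7+4=27, value 69+48+20+3=140
- code.tar+dataset.csv+paper.pdf: size 10+6+7=23, value 69+48+20=137
- code.tar+dataset.csv+demo.mov+fig.png: size 10+6+6+4=26, value 69+48+17+3=137
- code.tar+dataset.csv+video.mp4: size 10+6+10=26, value 69+48+20=137
- code.tar+dataset.csv+demo.mov: size 10+6+6=22, value 69+48+17=134
Best: 140 pts.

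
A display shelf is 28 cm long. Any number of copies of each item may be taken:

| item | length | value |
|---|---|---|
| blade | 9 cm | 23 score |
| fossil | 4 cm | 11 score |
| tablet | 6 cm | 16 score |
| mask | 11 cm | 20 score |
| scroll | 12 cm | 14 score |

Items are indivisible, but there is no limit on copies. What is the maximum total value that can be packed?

77 score

Best value-per-unit is fossil at 11/4, and filling with it alone uses length 7×4=28. No mix of the others beats 7×11 = 77.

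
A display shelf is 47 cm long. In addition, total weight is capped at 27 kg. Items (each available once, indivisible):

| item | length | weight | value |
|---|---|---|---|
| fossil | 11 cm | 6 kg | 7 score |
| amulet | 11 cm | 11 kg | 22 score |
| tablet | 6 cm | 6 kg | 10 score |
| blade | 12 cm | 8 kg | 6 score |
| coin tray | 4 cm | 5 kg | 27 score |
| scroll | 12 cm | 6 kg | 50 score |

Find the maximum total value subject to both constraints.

99 score

Feasible sets respecting both limits:
- amulet+coin tray+scroll: length 27, weight 22, value 99
- fossil+tablet+coin tray+scroll: length 33, weight 23, value 94
- tablet+blade+coin tray+scroll: length 34, weight 25, value 93
- fossil+blade+coin tray+scroll: length 39, weight 25, value 90
Best: 99 score.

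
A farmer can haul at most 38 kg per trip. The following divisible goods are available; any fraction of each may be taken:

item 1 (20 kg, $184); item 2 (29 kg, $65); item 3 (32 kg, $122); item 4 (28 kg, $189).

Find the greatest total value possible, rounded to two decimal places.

Take in order of value per unit:
- item 1 (184/20 per unit): all 20 → value 184, running total 184.00
- item 4 (189/28 per unit): 18 of 28 → value 18×189/28 = 121.5000, running total 305.50
Total 305.50.

305.50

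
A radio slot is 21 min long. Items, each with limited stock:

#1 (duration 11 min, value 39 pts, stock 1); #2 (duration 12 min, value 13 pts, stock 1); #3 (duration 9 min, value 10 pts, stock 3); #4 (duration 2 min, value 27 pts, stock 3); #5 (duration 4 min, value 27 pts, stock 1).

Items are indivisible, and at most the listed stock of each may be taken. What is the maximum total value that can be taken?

Top feasible selections:
- 1×#1 + 3×#4 + 1×#5: duration 21, value 147
- 1×#1 + 3×#4: duration 17, value 120
- 1×#1 + 2×#4 + 1×#5: duration 19, value 120
- 1×#3 + 3×#4 + 1×#5: duration 19, value 118
Best: 147 pts.

147 pts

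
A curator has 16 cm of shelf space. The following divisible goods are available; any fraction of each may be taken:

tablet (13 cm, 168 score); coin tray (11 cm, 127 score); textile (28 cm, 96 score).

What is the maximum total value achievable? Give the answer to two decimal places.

202.64

Take in order of value per unit:
- tablet (168/13 per unit): all 13 → value 168, running total 168.00
- coin tray (127/11 per unit): 3 of 11 → value 3×127/11 = 34.6364, running total 202.64
Total 202.64.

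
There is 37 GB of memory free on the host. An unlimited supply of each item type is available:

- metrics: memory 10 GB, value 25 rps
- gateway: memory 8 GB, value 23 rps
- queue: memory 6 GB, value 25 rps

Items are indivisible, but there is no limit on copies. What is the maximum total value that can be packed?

150 rps

Best value-per-unit is queue at 25/6, and filling with it alone uses memory 6×6=36. No mix of the others beats 6×25 = 150.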